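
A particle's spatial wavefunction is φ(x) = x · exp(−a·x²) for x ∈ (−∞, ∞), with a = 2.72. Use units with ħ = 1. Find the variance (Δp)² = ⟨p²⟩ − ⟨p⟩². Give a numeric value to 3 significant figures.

8.16

Compute ⟨p⟩ and ⟨p²⟩ separately; (Δp)² = ⟨p²⟩ − ⟨p⟩².
Expand each integrand as polynomial × e^(−2ax²) and use ∫x^(2j)·e^(−2ax²) dx = (2j−1)!!/(4a)^j · √(π/(2a)), odd powers → 0; here √(π/(2a)) = 0.75993. Differentiate with the product rule, d/dx e^(−ax²) = −2ax·e^(−ax²).
Normalization: ∫|φ|² dx = 0.069847.
⟨p⟩ = 0.0000 and ⟨p²⟩ = 8.1600.
(Δp)² = 8.1600 − (0.0000)² = 8.1600.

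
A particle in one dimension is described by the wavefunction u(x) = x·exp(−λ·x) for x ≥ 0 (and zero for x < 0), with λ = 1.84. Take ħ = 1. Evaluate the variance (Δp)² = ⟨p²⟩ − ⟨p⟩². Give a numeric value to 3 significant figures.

Compute ⟨p⟩ and ⟨p²⟩ separately; (Δp)² = ⟨p²⟩ − ⟨p⟩².
Differentiate x·exp(−λ·x) with the product rule; every integrand then reduces to terms xʲ·e^(−2λx) on [0, ∞), with ∫₀^∞ xʲ·e^(−2λx) dx = j!/(2λ)^(j+1).
Normalization: ∫|u|² dx = 0.040132.
⟨p⟩ = 0.0000 and ⟨p²⟩ = 3.3856.
(Δp)² = 3.3856 − (0.0000)² = 3.3856.

3.39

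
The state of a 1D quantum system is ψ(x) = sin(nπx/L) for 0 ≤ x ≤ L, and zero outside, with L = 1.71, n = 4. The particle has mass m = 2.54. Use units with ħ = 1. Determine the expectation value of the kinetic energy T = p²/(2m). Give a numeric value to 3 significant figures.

T = −(ħ²/2m) d²/dx², so ⟨T⟩ = −(ħ²/2m) ∫ ψ*·ψ'' dx / ∫|ψ|² dx; with m = 2.54.
d/dx sin(nπx/L) = (nπ/L)·cos(nπx/L) and d²/dx² sin(nπx/L) = −(nπ/L)²·sin(nπx/L); on 0 ≤ x ≤ L, ∫sin²(nπx/L) dx = L/2 and ∫sin(nπx/L)·cos(nπx/L) dx = 0.
State is unnormalized: ∫|ψ|² dx = 0.85500, and ∫ψ*·(−ħ²/2m · ψ'') dx = 9.0893, so ⟨T⟩ = 9.0893 / 0.85500.
⟨T⟩ = 10.631.

10.6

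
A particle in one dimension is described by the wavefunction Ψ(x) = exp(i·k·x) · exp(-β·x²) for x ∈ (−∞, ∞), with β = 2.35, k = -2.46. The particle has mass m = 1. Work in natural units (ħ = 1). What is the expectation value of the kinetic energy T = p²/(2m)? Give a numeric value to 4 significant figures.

4.201

T = −(ħ²/2m) d²/dx², so ⟨T⟩ = −(ħ²/2m) ∫ Ψ*·Ψ'' dx / ∫|Ψ|² dx; with m = 1.
Gaussian moments: ∫x^(2j)·e^(−2βx²) dx = (2j−1)!!/(4β)^j · √(π/(2β)), odd powers integrate to 0; here √(π/(2β)) = 0.81757. Derivatives: Ψ′ = (ik − 2βx)·Ψ, Ψ″ = ((ik − 2βx)² − 2β)·Ψ; the odd-in-x pieces drop out.
State is unnormalized: ∫|Ψ|² dx = 0.81757, and ∫Ψ*·(−ħ²/2m · Ψ'') dx = 3.4345, so ⟨T⟩ = 3.4345 / 0.81757.
⟨T⟩ = 4.2008.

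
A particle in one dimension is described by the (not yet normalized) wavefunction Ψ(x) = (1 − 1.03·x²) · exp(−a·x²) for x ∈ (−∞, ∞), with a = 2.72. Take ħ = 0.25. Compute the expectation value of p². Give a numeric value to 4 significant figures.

0.2541

p² Ψ = −ħ² d²Ψ/dx²; ⟨p²⟩ = −ħ² ∫ Ψ*·Ψ'' dx / ∫|Ψ|² dx.
Expand each integrand as polynomial × e^(−2ax²) and use ∫x^(2j)·e^(−2ax²) dx = (2j−1)!!/(4a)^j · √(π/(2a)), odd powers → 0; here √(π/(2a)) = 0.75993. Differentiate with the product rule, d/dx e^(−ax²) = −2ax·e^(−ax²).
State is unnormalized: ∫|Ψ|² dx = 0.63648, and ∫Ψ*·(−ħ² Ψ'') dx = 0.16175, so ⟨p²⟩ = 0.16175 / 0.63648.
⟨p²⟩ = 0.25414.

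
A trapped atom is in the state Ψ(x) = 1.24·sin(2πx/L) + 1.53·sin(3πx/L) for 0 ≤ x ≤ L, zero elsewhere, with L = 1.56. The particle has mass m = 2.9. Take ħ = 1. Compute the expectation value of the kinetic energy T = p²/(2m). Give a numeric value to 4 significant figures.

4.907

T = −(ħ²/2m) d²/dx², so ⟨T⟩ = −(ħ²/2m) ∫ Ψ*·Ψ'' dx / ∫|Ψ|² dx; with m = 2.9.
d²/dx² sin(jπx/L) = −(jπ/L)²·sin(jπx/L); on 0 ≤ x ≤ L, ∫sin²(jπx/L) dx = L/2 and ∫sin(jπx/L)·sin(lπx/L) dx = 0 for j ≠ l, so only diagonal terms survive in ∫|Ψ|² and ∫Ψ·Ψ″; ∫Ψ·Ψ′ dx = [Ψ²/2] between the walls = 0.
State is unnormalized: ∫|Ψ|² dx = 3.0252, and ∫Ψ*·(−ħ²/2m · Ψ'') dx = 14.845, so ⟨T⟩ = 14.845 / 3.0252.
⟨T⟩ = 4.9071.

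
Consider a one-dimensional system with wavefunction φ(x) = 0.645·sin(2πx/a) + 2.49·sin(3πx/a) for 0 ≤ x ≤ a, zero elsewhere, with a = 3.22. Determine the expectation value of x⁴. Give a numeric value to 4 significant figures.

12.75

⟨x⁴⟩ = ∫ x⁴·|φ|² dx / ∫|φ|² dx (integrals over the domain).
On 0 ≤ x ≤ a (j ≠ l): ∫sin²(jπx/a) dx = a/2, ∫sin(jπx/a)·sin(lπx/a) dx = 0; diagonal moments ∫x·sin²(jπx/a) dx = a²/4, ∫x²·sin²(jπx/a) dx = a³·(1/6 − 1/(4j²π²)); cross terms ∫x·sin(jπx/a)·sin(lπx/a) dx = 0 for j + l even and −4jla²/(π²(j² − l²)²) for j + l odd, ∫x²·sin(jπx/a)·sin(lπx/a) dx = (−1)^(j+l)·4jla³/(π²(j² − l²)²); higher powers the same way via product-to-sum and parts.
State is unnormalized: ∫|φ|² dx = 10.652, and ∫φ*·x⁴·φ dx = 135.85, so ⟨x⁴⟩ = 135.85 / 10.652.
⟨x⁴⟩ = 12.753.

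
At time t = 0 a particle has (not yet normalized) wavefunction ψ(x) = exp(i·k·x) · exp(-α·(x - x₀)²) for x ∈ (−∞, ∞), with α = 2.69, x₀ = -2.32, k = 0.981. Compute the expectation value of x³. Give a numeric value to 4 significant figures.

-13.13

⟨x³⟩ = ∫ x³·|ψ|² dx / ∫|ψ|² dx (integrals over the domain).
Gaussian moments (u = x − x₀): ∫u^(2j)·e^(−2αu²) du = (2j−1)!!/(4α)^j · √(π/(2α)), odd powers integrate to 0; here √(π/(2α)) = 0.76416.
State is unnormalized: ∫|ψ|² dx = 0.76416, and ∫ψ*·x³·ψ dx = -10.036, so ⟨x³⟩ = -10.036 / 0.76416.
⟨x³⟩ = -13.134.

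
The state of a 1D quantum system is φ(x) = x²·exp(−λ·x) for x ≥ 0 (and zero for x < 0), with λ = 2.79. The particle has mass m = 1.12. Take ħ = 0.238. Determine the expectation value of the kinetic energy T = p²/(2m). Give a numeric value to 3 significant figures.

T = −(ħ²/2m) d²/dx², so ⟨T⟩ = −(ħ²/2m) ∫ φ*·φ'' dx / ∫|φ|² dx; with m = 1.12.
Differentiate x²·exp(−λ·x) with the product rule; every integrand then reduces to terms xʲ·e^(−2λx) on [0, ∞), with ∫₀^∞ xʲ·e^(−2λx) dx = j!/(2λ)^(j+1).
State is unnormalized: ∫|φ|² dx = 0.0044365, and ∫φ*·(−ħ²/2m · φ'') dx = 0.00029109, so ⟨T⟩ = 0.00029109 / 0.0044365.
⟨T⟩ = 0.065613.

0.0656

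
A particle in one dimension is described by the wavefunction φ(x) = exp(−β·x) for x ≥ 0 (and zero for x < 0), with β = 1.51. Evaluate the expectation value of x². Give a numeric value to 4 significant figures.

0.2193

⟨x²⟩ = ∫ x²·|φ|² dx / ∫|φ|² dx (integrals over the domain).
Every integrand reduces to terms xʲ·e^(−2βx) on [0, ∞); use ∫₀^∞ xʲ·e^(−2βx) dx = j!/(2β)^(j+1).
State is unnormalized: ∫|φ|² dx = 0.33113, and ∫φ*·x²·φ dx = 0.072612, so ⟨x²⟩ = 0.072612 / 0.33113.
⟨x²⟩ = 0.21929.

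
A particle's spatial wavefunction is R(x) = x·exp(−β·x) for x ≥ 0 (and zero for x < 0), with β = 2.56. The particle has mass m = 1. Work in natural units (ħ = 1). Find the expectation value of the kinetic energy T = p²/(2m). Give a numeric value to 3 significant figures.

3.28

T = −(ħ²/2m) d²/dx², so ⟨T⟩ = −(ħ²/2m) ∫ R*·R'' dx / ∫|R|² dx; with m = 1.
Differentiate x·exp(−β·x) with the product rule; every integrand then reduces to terms xʲ·e^(−2βx) on [0, ∞), with ∫₀^∞ xʲ·e^(−2βx) dx = j!/(2β)^(j+1).
State is unnormalized: ∫|R|² dx = 0.014901, and ∫R*·(−ħ²/2m · R'') dx = 0.048828, so ⟨T⟩ = 0.048828 / 0.014901.
⟨T⟩ = 3.2768.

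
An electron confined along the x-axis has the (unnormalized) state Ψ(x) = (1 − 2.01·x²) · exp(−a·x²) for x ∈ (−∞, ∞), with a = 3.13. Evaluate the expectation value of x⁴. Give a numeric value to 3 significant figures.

0.00751

⟨x⁴⟩ = ∫ x⁴·|Ψ|² dx / ∫|Ψ|² dx (integrals over the domain).
Expand each integrand as polynomial × e^(−2ax²) and use ∫x^(2j)·e^(−2ax²) dx = (2j−1)!!/(4a)^j · √(π/(2a)), odd powers → 0; here √(π/(2a)) = 0.70842.
State is unnormalized: ∫|Ψ|² dx = 0.53573, and ∫Ψ*·x⁴·Ψ dx = 0.0040222, so ⟨x⁴⟩ = 0.0040222 / 0.53573.
⟨x⁴⟩ = 0.0075079.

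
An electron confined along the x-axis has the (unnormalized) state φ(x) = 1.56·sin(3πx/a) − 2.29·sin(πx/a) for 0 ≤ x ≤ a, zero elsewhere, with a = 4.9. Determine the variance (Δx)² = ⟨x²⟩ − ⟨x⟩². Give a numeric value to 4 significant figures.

Compute ⟨x⟩ and ⟨x²⟩ separately, then (Δx)² = ⟨x²⟩ − ⟨x⟩².
On 0 ≤ x ≤ a (j ≠ l): ∫sin²(jπx/a) dx = a/2, ∫sin(jπx/a)·sin(lπx/a) dx = 0; diagonal moments ∫x·sin²(jπx/a) dx = a²/4, ∫x²·sin²(jπx/a) dx = a³·(1/6 − 1/(4j²π²)); cross terms ∫x·sin(jπx/a)·sin(lπx/a) dx = 0 for j + l even and −4jla²/(π²(j² − l²)²) for j + l odd, ∫x²·sin(jπx/a)·sin(lπx/a) dx = (−1)^(j+l)·4jla³/(π²(j² − l²)²); higher powers the same way via product-to-sum and parts.
Normalization: ∫|φ|² dx = 18.810.
⟨x⟩ = 2.4500 and ⟨x²⟩ = 6.2807.
(Δx)² = 6.2807 − (2.4500)² = 0.27823.

0.2782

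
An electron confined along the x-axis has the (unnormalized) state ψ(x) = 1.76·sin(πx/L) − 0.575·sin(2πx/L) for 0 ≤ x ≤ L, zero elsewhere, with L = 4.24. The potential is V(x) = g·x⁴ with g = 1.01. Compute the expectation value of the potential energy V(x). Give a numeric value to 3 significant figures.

61.7

⟨V⟩ = ∫ V(x)·|ψ|² dx / ∫|ψ|² dx.
On 0 ≤ x ≤ L (j ≠ l): ∫sin²(jπx/L) dx = L/2, ∫sin(jπx/L)·sin(lπx/L) dx = 0; diagonal moments ∫x·sin²(jπx/L) dx = L²/4, ∫x²·sin²(jπx/L) dx = L³·(1/6 − 1/(4j²π²)); cross terms ∫x·sin(jπx/L)·sin(lπx/L) dx = 0 for j + l even and −4jlL²/(π²(j² − l²)²) for j + l odd, ∫x²·sin(jπx/L)·sin(lπx/L) dx = (−1)^(j+l)·4jlL³/(π²(j² − l²)²); higher powers the same way via product-to-sum and parts.
State is unnormalized: ∫|ψ|² dx = 7.2678, and ∫ψ*·V(x)·ψ dx = 448.48, so ⟨V⟩ = 448.48 / 7.2678.
⟨V⟩ = 61.707.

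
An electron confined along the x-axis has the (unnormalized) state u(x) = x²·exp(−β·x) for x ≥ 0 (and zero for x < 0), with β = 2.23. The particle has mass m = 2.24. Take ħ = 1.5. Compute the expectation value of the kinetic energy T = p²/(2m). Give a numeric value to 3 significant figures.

0.833

T = −(ħ²/2m) d²/dx², so ⟨T⟩ = −(ħ²/2m) ∫ u*·u'' dx / ∫|u|² dx; with m = 2.24.
Differentiate x²·exp(−β·x) with the product rule; every integrand then reduces to terms xʲ·e^(−2βx) on [0, ∞), with ∫₀^∞ xʲ·e^(−2βx) dx = j!/(2β)^(j+1).
State is unnormalized: ∫|u|² dx = 0.013600, and ∫u*·(−ħ²/2m · u'') dx = 0.011322, so ⟨T⟩ = 0.011322 / 0.013600.
⟨T⟩ = 0.83252.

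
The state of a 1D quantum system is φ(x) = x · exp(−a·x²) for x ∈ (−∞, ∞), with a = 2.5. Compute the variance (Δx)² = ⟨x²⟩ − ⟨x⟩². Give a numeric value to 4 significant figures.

0.3000

Compute ⟨x⟩ and ⟨x²⟩ separately, then (Δx)² = ⟨x²⟩ − ⟨x⟩².
Expand each integrand as polynomial × e^(−2ax²) and use ∫x^(2j)·e^(−2ax²) dx = (2j−1)!!/(4a)^j · √(π/(2a)), odd powers → 0; here √(π/(2a)) = 0.79267.
Normalization: ∫|φ|² dx = 0.079267.
⟨x⟩ = 0.0000 and ⟨x²⟩ = 0.30000.
(Δx)² = 0.30000 − (0.0000)² = 0.30000.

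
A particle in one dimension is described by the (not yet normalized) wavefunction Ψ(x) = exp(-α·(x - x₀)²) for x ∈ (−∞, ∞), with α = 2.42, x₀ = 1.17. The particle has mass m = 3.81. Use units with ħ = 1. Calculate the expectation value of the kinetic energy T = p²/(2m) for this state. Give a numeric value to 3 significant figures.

T = −(ħ²/2m) d²/dx², so ⟨T⟩ = −(ħ²/2m) ∫ Ψ*·Ψ'' dx / ∫|Ψ|² dx; with m = 3.81.
Gaussian moments (u = x − x₀): ∫u^(2j)·e^(−2αu²) du = (2j−1)!!/(4α)^j · √(π/(2α)), odd powers integrate to 0; here √(π/(2α)) = 0.80566. Derivatives: d/dx e^(−αu²) = −2αu·e^(−αu²), d²/dx² e^(−αu²) = (4α²u² − 2α)·e^(−αu²).
State is unnormalized: ∫|Ψ|² dx = 0.80566, and ∫Ψ*·(−ħ²/2m · Ψ'') dx = 0.25587, so ⟨T⟩ = 0.25587 / 0.80566.
⟨T⟩ = 0.31759.

0.318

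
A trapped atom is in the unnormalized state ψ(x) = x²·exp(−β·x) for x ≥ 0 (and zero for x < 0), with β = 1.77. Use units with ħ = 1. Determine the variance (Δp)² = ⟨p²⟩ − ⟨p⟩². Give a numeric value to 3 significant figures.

1.04

Compute ⟨p⟩ and ⟨p²⟩ separately; (Δp)² = ⟨p²⟩ − ⟨p⟩².
Differentiate x²·exp(−β·x) with the product rule; every integrand then reduces to terms xʲ·e^(−2βx) on [0, ∞), with ∫₀^∞ xʲ·e^(−2βx) dx = j!/(2β)^(j+1).
Normalization: ∫|ψ|² dx = 0.043171.
⟨p⟩ = 0.0000 and ⟨p²⟩ = 1.0443.
(Δp)² = 1.0443 − (0.0000)² = 1.0443.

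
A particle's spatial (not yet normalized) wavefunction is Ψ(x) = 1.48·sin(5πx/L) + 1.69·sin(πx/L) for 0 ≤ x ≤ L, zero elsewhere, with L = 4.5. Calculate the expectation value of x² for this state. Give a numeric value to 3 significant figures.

⟨x²⟩ = ∫ x²·|Ψ|² dx / ∫|Ψ|² dx (integrals over the domain).
On 0 ≤ x ≤ L (j ≠ l): ∫sin²(jπx/L) dx = L/2, ∫sin(jπx/L)·sin(lπx/L) dx = 0; diagonal moments ∫x·sin²(jπx/L) dx = L²/4, ∫x²·sin²(jπx/L) dx = L³·(1/6 − 1/(4j²π²)); cross terms ∫x·sin(jπx/L)·sin(lπx/L) dx = 0 for j + l even and −4jlL²/(π²(j² − l²)²) for j + l odd, ∫x²·sin(jπx/L)·sin(lπx/L) dx = (−1)^(j+l)·4jlL³/(π²(j² − l²)²); higher powers the same way via product-to-sum and parts.
State is unnormalized: ∫|Ψ|² dx = 11.355, and ∫Ψ*·x²·Ψ dx = 71.453, so ⟨x²⟩ = 71.453 / 11.355.
⟨x²⟩ = 6.2928.

6.29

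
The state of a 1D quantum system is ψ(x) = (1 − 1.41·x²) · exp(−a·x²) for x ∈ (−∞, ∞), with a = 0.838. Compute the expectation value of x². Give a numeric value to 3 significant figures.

⟨x²⟩ = ∫ x²·|ψ|² dx / ∫|ψ|² dx (integrals over the domain).
Expand each integrand as polynomial × e^(−2ax²) and use ∫x^(2j)·e^(−2ax²) dx = (2j−1)!!/(4a)^j · √(π/(2a)), odd powers → 0; here √(π/(2a)) = 1.3691.
State is unnormalized: ∫|ψ|² dx = 0.94405, and ∫ψ*·x²·ψ dx = 0.46165, so ⟨x²⟩ = 0.46165 / 0.94405.
⟨x²⟩ = 0.48901.

0.489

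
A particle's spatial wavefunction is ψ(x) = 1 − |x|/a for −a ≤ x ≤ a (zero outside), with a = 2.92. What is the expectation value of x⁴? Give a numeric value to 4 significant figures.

⟨x⁴⟩ = ∫ x⁴·|ψ|² dx / ∫|ψ|² dx (integrals over the domain).
ψ is even, so ∫ over [−a, a] = 2∫₀ᵃ with ψ = 1 − x/a there: ∫₀ᵃ (1 − x/a)² dx = a/3, ∫₀ᵃ x²(1 − x/a)² dx = a³/30, ∫₀ᵃ x⁴(1 − x/a)² dx = a⁵/105.
State is unnormalized: ∫|ψ|² dx = 1.9467, and ∫ψ*·x⁴·ψ dx = 4.0435, so ⟨x⁴⟩ = 4.0435 / 1.9467.
⟨x⁴⟩ = 2.0771.

2.077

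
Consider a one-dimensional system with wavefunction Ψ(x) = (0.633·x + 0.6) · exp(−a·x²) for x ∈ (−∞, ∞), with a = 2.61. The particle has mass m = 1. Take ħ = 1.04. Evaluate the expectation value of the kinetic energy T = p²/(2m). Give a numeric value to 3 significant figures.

1.68

T = −(ħ²/2m) d²/dx², so ⟨T⟩ = −(ħ²/2m) ∫ Ψ*·Ψ'' dx / ∫|Ψ|² dx; with m = 1.
Expand each integrand as polynomial × e^(−2ax²) and use ∫x^(2j)·e^(−2ax²) dx = (2j−1)!!/(4a)^j · √(π/(2a)), odd powers → 0; here √(π/(2a)) = 0.77578. Differentiate with the product rule, d/dx e^(−ax²) = −2ax·e^(−ax²).
State is unnormalized: ∫|Ψ|² dx = 0.30906, and ∫Ψ*·(−ħ²/2m · Ψ'') dx = 0.52028, so ⟨T⟩ = 0.52028 / 0.30906.
⟨T⟩ = 1.6835.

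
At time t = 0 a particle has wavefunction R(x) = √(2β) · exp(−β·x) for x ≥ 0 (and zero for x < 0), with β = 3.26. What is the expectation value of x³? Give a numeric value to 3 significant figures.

⟨x³⟩ = ∫ x³·|R|² dx (integrals over the domain).
Every integrand reduces to terms xʲ·e^(−2βx) on [0, ∞); use ∫₀^∞ xʲ·e^(−2βx) dx = j!/(2β)^(j+1).
⟨x³⟩ = 0.021648.

0.0216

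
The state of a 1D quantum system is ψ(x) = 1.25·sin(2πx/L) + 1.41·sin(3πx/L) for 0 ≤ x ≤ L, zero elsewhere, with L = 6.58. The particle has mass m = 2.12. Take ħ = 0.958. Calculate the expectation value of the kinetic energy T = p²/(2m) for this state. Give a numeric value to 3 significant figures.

T = −(ħ²/2m) d²/dx², so ⟨T⟩ = −(ħ²/2m) ∫ ψ*·ψ'' dx / ∫|ψ|² dx; with m = 2.12.
d²/dx² sin(jπx/L) = −(jπ/L)²·sin(jπx/L); on 0 ≤ x ≤ L, ∫sin²(jπx/L) dx = L/2 and ∫sin(jπx/L)·sin(lπx/L) dx = 0 for j ≠ l, so only diagonal terms survive in ∫|ψ|² and ∫ψ·ψ″; ∫ψ·ψ′ dx = [ψ²/2] between the walls = 0.
State is unnormalized: ∫|ψ|² dx = 11.681, and ∫ψ*·(−ħ²/2m · ψ'') dx = 3.9192, so ⟨T⟩ = 3.9192 / 11.681.
⟨T⟩ = 0.33551.

0.336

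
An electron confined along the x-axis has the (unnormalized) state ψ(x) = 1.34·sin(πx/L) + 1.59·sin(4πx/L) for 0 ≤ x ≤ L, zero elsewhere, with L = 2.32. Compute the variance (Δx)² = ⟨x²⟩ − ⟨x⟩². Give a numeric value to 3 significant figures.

Compute ⟨x⟩ and ⟨x²⟩ separately, then (Δx)² = ⟨x²⟩ − ⟨x⟩².
On 0 ≤ x ≤ L (j ≠ l): ∫sin²(jπx/L) dx = L/2, ∫sin(jπx/L)·sin(lπx/L) dx = 0; diagonal moments ∫x·sin²(jπx/L) dx = L²/4, ∫x²·sin²(jπx/L) dx = L³·(1/6 − 1/(4j²π²)); cross terms ∫x·sin(jπx/L)·sin(lπx/L) dx = 0 for j + l even and −4jlL²/(π²(j² − l²)²) for j + l odd, ∫x²·sin(jπx/L)·sin(lπx/L) dx = (−1)^(j+l)·4jlL³/(π²(j² − l²)²); higher powers the same way via product-to-sum and parts.
Normalization: ∫|ψ|² dx = 5.0155.
⟨x⟩ = 1.1271 and ⟨x²⟩ = 1.5945.
(Δx)² = 1.5945 − (1.1271)² = 0.32424.

0.324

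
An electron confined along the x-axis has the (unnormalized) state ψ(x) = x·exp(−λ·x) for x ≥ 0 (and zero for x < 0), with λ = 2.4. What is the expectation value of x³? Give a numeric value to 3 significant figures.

⟨x³⟩ = ∫ x³·|ψ|² dx / ∫|ψ|² dx (integrals over the domain).
Every integrand reduces to terms xʲ·e^(−2λx) on [0, ∞); use ∫₀^∞ xʲ·e^(−2λx) dx = j!/(2λ)^(j+1).
State is unnormalized: ∫|ψ|² dx = 0.018084, and ∫ψ*·x³·ψ dx = 0.0098115, so ⟨x³⟩ = 0.0098115 / 0.018084.
⟨x³⟩ = 0.54253.

0.543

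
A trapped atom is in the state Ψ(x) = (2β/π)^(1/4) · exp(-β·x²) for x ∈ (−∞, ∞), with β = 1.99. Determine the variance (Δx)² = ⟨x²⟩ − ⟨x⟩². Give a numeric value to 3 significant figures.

Compute ⟨x⟩ and ⟨x²⟩ separately, then (Δx)² = ⟨x²⟩ − ⟨x⟩².
Gaussian moments: ∫x^(2j)·e^(−2βx²) dx = (2j−1)!!/(4β)^j · √(π/(2β)), odd powers integrate to 0; here √(π/(2β)) = 0.88845.
⟨x⟩ = 0.0000 and ⟨x²⟩ = 0.12563.
(Δx)² = 0.12563 − (0.0000)² = 0.12563.

0.126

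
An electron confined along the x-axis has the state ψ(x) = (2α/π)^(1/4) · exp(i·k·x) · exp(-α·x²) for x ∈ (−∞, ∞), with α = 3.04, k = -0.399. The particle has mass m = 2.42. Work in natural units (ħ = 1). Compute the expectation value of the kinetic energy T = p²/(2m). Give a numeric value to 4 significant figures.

T = −(ħ²/2m) d²/dx², so ⟨T⟩ = −(ħ²/2m) ∫ ψ*·ψ'' dx; with m = 2.42.
Gaussian moments: ∫x^(2j)·e^(−2αx²) dx = (2j−1)!!/(4α)^j · √(π/(2α)), odd powers integrate to 0; here √(π/(2α)) = 0.71882. Derivatives: ψ′ = (ik − 2αx)·ψ, ψ″ = ((ik − 2αx)² − 2α)·ψ; the odd-in-x pieces drop out.
⟨T⟩ = 0.66099.

0.6610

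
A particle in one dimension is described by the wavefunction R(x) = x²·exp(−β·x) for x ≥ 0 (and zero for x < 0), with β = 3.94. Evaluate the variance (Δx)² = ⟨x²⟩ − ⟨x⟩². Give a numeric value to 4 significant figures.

0.08052

Compute ⟨x⟩ and ⟨x²⟩ separately, then (Δx)² = ⟨x²⟩ − ⟨x⟩².
Every integrand reduces to terms xʲ·e^(−2βx) on [0, ∞); use ∫₀^∞ xʲ·e^(−2βx) dx = j!/(2β)^(j+1).
Normalization: ∫|R|² dx = 0.00078991.
⟨x⟩ = 0.63452 and ⟨x²⟩ = 0.48314.
(Δx)² = 0.48314 − (0.63452)² = 0.080523.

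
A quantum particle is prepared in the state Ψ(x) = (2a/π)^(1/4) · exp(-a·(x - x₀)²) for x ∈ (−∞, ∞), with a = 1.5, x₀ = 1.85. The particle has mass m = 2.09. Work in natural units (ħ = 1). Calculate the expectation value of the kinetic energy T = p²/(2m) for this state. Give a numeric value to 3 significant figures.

0.359

T = −(ħ²/2m) d²/dx², so ⟨T⟩ = −(ħ²/2m) ∫ Ψ*·Ψ'' dx; with m = 2.09.
Gaussian moments (u = x − x₀): ∫u^(2j)·e^(−2au²) du = (2j−1)!!/(4a)^j · √(π/(2a)), odd powers integrate to 0; here √(π/(2a)) = 1.0233. Derivatives: d/dx e^(−au²) = −2au·e^(−au²), d²/dx² e^(−au²) = (4a²u² − 2a)·e^(−au²).
⟨T⟩ = 0.35885.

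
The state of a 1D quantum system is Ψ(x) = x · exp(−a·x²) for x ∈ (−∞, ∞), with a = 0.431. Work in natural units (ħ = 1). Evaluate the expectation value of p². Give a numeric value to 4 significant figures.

1.293

p² Ψ = −ħ² d²Ψ/dx²; ⟨p²⟩ = −ħ² ∫ Ψ*·Ψ'' dx / ∫|Ψ|² dx.
Expand each integrand as polynomial × e^(−2ax²) and use ∫x^(2j)·e^(−2ax²) dx = (2j−1)!!/(4a)^j · √(π/(2a)), odd powers → 0; here √(π/(2a)) = 1.9091. Differentiate with the product rule, d/dx e^(−ax²) = −2ax·e^(−ax²).
State is unnormalized: ∫|Ψ|² dx = 1.1073, and ∫Ψ*·(−ħ² Ψ'') dx = 1.4318, so ⟨p²⟩ = 1.4318 / 1.1073.
⟨p²⟩ = 1.2930.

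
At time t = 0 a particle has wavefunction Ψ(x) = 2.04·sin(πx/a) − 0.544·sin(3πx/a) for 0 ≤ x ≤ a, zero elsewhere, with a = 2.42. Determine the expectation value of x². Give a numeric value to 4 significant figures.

1.562

⟨x²⟩ = ∫ x²·|Ψ|² dx / ∫|Ψ|² dx (integrals over the domain).
On 0 ≤ x ≤ a (j ≠ l): ∫sin²(jπx/a) dx = a/2, ∫sin(jπx/a)·sin(lπx/a) dx = 0; diagonal moments ∫x·sin²(jπx/a) dx = a²/4, ∫x²·sin²(jπx/a) dx = a³·(1/6 − 1/(4j²π²)); cross terms ∫x·sin(jπx/a)·sin(lπx/a) dx = 0 for j + l even and −4jla²/(π²(j² − l²)²) for j + l odd, ∫x²·sin(jπx/a)·sin(lπx/a) dx = (−1)^(j+l)·4jla³/(π²(j² − l²)²); higher powers the same way via product-to-sum and parts.
State is unnormalized: ∫|Ψ|² dx = 5.3936, and ∫Ψ*·x²·Ψ dx = 8.4257, so ⟨x²⟩ = 8.4257 / 5.3936.
⟨x²⟩ = 1.5622.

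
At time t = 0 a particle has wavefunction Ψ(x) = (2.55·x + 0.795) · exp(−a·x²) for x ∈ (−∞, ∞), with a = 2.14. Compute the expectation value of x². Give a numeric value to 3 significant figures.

⟨x²⟩ = ∫ x²·|Ψ|² dx / ∫|Ψ|² dx (integrals over the domain).
Expand each integrand as polynomial × e^(−2ax²) and use ∫x^(2j)·e^(−2ax²) dx = (2j−1)!!/(4a)^j · √(π/(2a)), odd powers → 0; here √(π/(2a)) = 0.85675.
State is unnormalized: ∫|Ψ|² dx = 1.1923, and ∫Ψ*·x²·Ψ dx = 0.29135, so ⟨x²⟩ = 0.29135 / 1.1923.
⟨x²⟩ = 0.24436.

0.244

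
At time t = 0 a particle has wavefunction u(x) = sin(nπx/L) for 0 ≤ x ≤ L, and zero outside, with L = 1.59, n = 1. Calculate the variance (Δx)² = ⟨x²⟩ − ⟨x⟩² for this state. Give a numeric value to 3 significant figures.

0.0826

Compute ⟨x⟩ and ⟨x²⟩ separately, then (Δx)² = ⟨x²⟩ − ⟨x⟩².
With sin²θ = (1 − cos2θ)/2 on 0 ≤ x ≤ L: ∫sin²(nπx/L) dx = L/2, ∫x·sin²(nπx/L) dx = L²/4, ∫x²·sin²(nπx/L) dx = L³·(1/6 − 1/(4n²π²)); higher powers xᵏ the same way, integrating xᵏ·cos(2nπx/L) by parts.
Normalization: ∫|u|² dx = 0.79500.
⟨x⟩ = 0.79500 and ⟨x²⟩ = 0.71462.
(Δx)² = 0.71462 − (0.79500)² = 0.082600.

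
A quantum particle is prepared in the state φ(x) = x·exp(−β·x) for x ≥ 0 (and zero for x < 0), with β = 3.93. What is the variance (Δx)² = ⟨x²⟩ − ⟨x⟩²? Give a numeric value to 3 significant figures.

0.0486

Compute ⟨x⟩ and ⟨x²⟩ separately, then (Δx)² = ⟨x²⟩ − ⟨x⟩².
Every integrand reduces to terms xʲ·e^(−2βx) on [0, ∞); use ∫₀^∞ xʲ·e^(−2βx) dx = j!/(2β)^(j+1).
Normalization: ∫|φ|² dx = 0.0041187.
⟨x⟩ = 0.38168 and ⟨x²⟩ = 0.19424.
(Δx)² = 0.19424 − (0.38168)² = 0.048560.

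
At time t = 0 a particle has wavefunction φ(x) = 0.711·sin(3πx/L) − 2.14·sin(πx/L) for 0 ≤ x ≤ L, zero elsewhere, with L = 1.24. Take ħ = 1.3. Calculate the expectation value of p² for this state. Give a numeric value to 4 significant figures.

p² φ = −ħ² d²φ/dx²; ⟨p²⟩ = −ħ² ∫ φ*·φ'' dx / ∫|φ|² dx.
d²/dx² sin(jπx/L) = −(jπ/L)²·sin(jπx/L); on 0 ≤ x ≤ L, ∫sin²(jπx/L) dx = L/2 and ∫sin(jπx/L)·sin(lπx/L) dx = 0 for j ≠ l, so only diagonal terms survive in ∫|φ|² and ∫φ·φ″; ∫φ·φ′ dx = [φ²/2] between the walls = 0.
State is unnormalized: ∫|φ|² dx = 3.1528, and ∫φ*·(−ħ² φ'') dx = 61.400, so ⟨p²⟩ = 61.400 / 3.1528.
⟨p²⟩ = 19.475.

19.48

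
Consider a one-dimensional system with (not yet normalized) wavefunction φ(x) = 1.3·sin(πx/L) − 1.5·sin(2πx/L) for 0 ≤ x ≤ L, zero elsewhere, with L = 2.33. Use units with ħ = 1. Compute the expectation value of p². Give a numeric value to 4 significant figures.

p² φ = −ħ² d²φ/dx²; ⟨p²⟩ = −ħ² ∫ φ*·φ'' dx / ∫|φ|² dx.
d²/dx² sin(jπx/L) = −(jπ/L)²·sin(jπx/L); on 0 ≤ x ≤ L, ∫sin²(jπx/L) dx = L/2 and ∫sin(jπx/L)·sin(lπx/L) dx = 0 for j ≠ l, so only diagonal terms survive in ∫|φ|² and ∫φ·φ″; ∫φ·φ′ dx = [φ²/2] between the walls = 0.
State is unnormalized: ∫|φ|² dx = 4.5901, and ∫φ*·(−ħ² φ'') dx = 22.641, so ⟨p²⟩ = 22.641 / 4.5901.
⟨p²⟩ = 4.9325.

4.933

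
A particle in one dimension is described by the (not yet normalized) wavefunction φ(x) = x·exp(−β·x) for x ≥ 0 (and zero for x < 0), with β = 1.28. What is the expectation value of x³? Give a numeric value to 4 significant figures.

⟨x³⟩ = ∫ x³·|φ|² dx / ∫|φ|² dx (integrals over the domain).
Every integrand reduces to terms xʲ·e^(−2βx) on [0, ∞); use ∫₀^∞ xʲ·e^(−2βx) dx = j!/(2β)^(j+1).
State is unnormalized: ∫|φ|² dx = 0.11921, and ∫φ*·x³·φ dx = 0.42633, so ⟨x³⟩ = 0.42633 / 0.11921.
⟨x³⟩ = 3.5763.

3.576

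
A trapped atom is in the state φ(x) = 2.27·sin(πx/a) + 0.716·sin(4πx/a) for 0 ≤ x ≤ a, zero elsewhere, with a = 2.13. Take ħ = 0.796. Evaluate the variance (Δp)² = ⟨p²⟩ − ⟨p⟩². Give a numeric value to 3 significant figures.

Compute ⟨p⟩ and ⟨p²⟩ separately; (Δp)² = ⟨p²⟩ − ⟨p⟩².
d²/dx² sin(jπx/a) = −(jπ/a)²·sin(jπx/a); on 0 ≤ x ≤ a, ∫sin²(jπx/a) dx = a/2 and ∫sin(jπx/a)·sin(lπx/a) dx = 0 for j ≠ l, so only diagonal terms survive in ∫|φ|² and ∫φ·φ″; ∫φ·φ′ dx = [φ²/2] between the walls = 0.
Normalization: ∫|φ|² dx = 6.0338.
⟨p⟩ = 0.0000 and ⟨p²⟩ = 3.2492.
(Δp)² = 3.2492 − (0.0000)² = 3.2492.

3.25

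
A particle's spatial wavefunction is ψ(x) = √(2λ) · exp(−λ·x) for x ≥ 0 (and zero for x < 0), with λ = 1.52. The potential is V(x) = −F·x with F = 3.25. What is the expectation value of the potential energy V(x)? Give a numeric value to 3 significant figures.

⟨V⟩ = ∫ V(x)·|ψ|² dx.
Every integrand reduces to terms xʲ·e^(−2λx) on [0, ∞); use ∫₀^∞ xʲ·e^(−2λx) dx = j!/(2λ)^(j+1).
⟨V⟩ = -1.0691.

-1.07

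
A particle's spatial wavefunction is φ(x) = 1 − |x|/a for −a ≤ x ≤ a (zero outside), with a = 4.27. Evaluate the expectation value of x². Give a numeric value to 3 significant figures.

⟨x²⟩ = ∫ x²·|φ|² dx / ∫|φ|² dx (integrals over the domain).
φ is even, so ∫ over [−a, a] = 2∫₀ᵃ with φ = 1 − x/a there: ∫₀ᵃ (1 − x/a)² dx = a/3, ∫₀ᵃ x²(1 − x/a)² dx = a³/30, ∫₀ᵃ x⁴(1 − x/a)² dx = a⁵/105.
State is unnormalized: ∫|φ|² dx = 2.8467, and ∫φ*·x²·φ dx = 5.1903, so ⟨x²⟩ = 5.1903 / 2.8467.
⟨x²⟩ = 1.8233.

1.82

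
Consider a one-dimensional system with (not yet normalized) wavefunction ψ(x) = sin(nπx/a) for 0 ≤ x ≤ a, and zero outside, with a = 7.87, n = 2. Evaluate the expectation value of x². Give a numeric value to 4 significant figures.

⟨x²⟩ = ∫ x²·|ψ|² dx / ∫|ψ|² dx (integrals over the domain).
With sin²θ = (1 − cos2θ)/2 on 0 ≤ x ≤ a: ∫sin²(nπx/a) dx = a/2, ∫x·sin²(nπx/a) dx = a²/4, ∫x²·sin²(nπx/a) dx = a³·(1/6 − 1/(4n²π²)); higher powers xᵏ the same way, integrating xᵏ·cos(2nπx/a) by parts.
State is unnormalized: ∫|ψ|² dx = 3.9350, and ∫ψ*·x²·ψ dx = 78.154, so ⟨x²⟩ = 78.154 / 3.9350.
⟨x²⟩ = 19.861.

19.86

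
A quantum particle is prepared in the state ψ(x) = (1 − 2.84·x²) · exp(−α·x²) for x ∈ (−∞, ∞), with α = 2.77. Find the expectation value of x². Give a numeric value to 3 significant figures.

0.0590

⟨x²⟩ = ∫ x²·|ψ|² dx / ∫|ψ|² dx (integrals over the domain).
Expand each integrand as polynomial × e^(−2αx²) and use ∫x^(2j)·e^(−2αx²) dx = (2j−1)!!/(4α)^j · √(π/(2α)), odd powers → 0; here √(π/(2α)) = 0.75304.
State is unnormalized: ∫|ψ|² dx = 0.51543, and ∫ψ*·x²·ψ dx = 0.030419, so ⟨x²⟩ = 0.030419 / 0.51543.
⟨x²⟩ = 0.059017.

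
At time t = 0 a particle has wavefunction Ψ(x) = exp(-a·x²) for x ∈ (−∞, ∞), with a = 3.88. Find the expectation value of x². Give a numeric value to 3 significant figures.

0.0644

⟨x²⟩ = ∫ x²·|Ψ|² dx / ∫|Ψ|² dx (integrals over the domain).
Gaussian moments: ∫x^(2j)·e^(−2ax²) dx = (2j−1)!!/(4a)^j · √(π/(2a)), odd powers integrate to 0; here √(π/(2a)) = 0.63627.
State is unnormalized: ∫|Ψ|² dx = 0.63627, and ∫Ψ*·x²·Ψ dx = 0.040997, so ⟨x²⟩ = 0.040997 / 0.63627.
⟨x²⟩ = 0.064433.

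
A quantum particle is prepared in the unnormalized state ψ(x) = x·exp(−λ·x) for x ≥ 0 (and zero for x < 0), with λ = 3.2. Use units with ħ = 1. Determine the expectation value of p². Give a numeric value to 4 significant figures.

10.24

p² ψ = −ħ² d²ψ/dx²; ⟨p²⟩ = −ħ² ∫ ψ*·ψ'' dx / ∫|ψ|² dx.
Differentiate x·exp(−λ·x) with the product rule; every integrand then reduces to terms xʲ·e^(−2λx) on [0, ∞), with ∫₀^∞ xʲ·e^(−2λx) dx = j!/(2λ)^(j+1).
State is unnormalized: ∫|ψ|² dx = 0.0076294, and ∫ψ*·(−ħ² ψ'') dx = 0.078125, so ⟨p²⟩ = 0.078125 / 0.0076294.
⟨p²⟩ = 10.240.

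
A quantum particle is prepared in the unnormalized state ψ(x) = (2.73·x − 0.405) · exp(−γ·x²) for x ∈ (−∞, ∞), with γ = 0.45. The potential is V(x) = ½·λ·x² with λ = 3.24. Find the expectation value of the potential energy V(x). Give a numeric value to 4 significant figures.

2.631

⟨V⟩ = ∫ V(x)·|ψ|² dx / ∫|ψ|² dx.
Expand each integrand as polynomial × e^(−2γx²) and use ∫x^(2j)·e^(−2γx²) dx = (2j−1)!!/(4γ)^j · √(π/(2γ)), odd powers → 0; here √(π/(2γ)) = 1.8683.
State is unnormalized: ∫|ψ|² dx = 8.0423, and ∫ψ*·V(x)·ψ dx = 21.163, so ⟨V⟩ = 21.163 / 8.0423.
⟨V⟩ = 2.6314.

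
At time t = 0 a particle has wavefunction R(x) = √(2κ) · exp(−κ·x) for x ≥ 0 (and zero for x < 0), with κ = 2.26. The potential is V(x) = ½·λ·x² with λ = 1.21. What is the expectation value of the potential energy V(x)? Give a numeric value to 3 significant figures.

⟨V⟩ = ∫ V(x)·|R|² dx.
Every integrand reduces to terms xʲ·e^(−2κx) on [0, ∞); use ∫₀^∞ xʲ·e^(−2κx) dx = j!/(2κ)^(j+1).
⟨V⟩ = 0.059225.

0.0592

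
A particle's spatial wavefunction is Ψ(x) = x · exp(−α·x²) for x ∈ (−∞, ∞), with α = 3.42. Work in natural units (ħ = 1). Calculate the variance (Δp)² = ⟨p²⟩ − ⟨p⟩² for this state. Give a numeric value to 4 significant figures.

10.26

Compute ⟨p⟩ and ⟨p²⟩ separately; (Δp)² = ⟨p²⟩ − ⟨p⟩².
Expand each integrand as polynomial × e^(−2αx²) and use ∫x^(2j)·e^(−2αx²) dx = (2j−1)!!/(4α)^j · √(π/(2α)), odd powers → 0; here √(π/(2α)) = 0.67771. Differentiate with the product rule, d/dx e^(−αx²) = −2αx·e^(−αx²).
Normalization: ∫|Ψ|² dx = 0.049541.
⟨p⟩ = 0.0000 and ⟨p²⟩ = 10.260.
(Δp)² = 10.260 − (0.0000)² = 10.260.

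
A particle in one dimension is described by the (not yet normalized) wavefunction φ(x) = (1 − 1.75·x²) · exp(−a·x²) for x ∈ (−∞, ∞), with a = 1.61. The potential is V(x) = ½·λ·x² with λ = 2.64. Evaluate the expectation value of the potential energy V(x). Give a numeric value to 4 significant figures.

⟨V⟩ = ∫ V(x)·|φ|² dx / ∫|φ|² dx.
Expand each integrand as polynomial × e^(−2ax²) and use ∫x^(2j)·e^(−2ax²) dx = (2j−1)!!/(4a)^j · √(π/(2a)), odd powers → 0; here √(π/(2a)) = 0.98775.
State is unnormalized: ∫|φ|² dx = 0.66974, and ∫φ*·V(x)·φ dx = 0.096612, so ⟨V⟩ = 0.096612 / 0.66974.
⟨V⟩ = 0.14425.

0.1443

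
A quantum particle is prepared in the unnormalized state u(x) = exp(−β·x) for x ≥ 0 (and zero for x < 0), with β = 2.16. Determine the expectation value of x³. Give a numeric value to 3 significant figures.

0.0744

⟨x³⟩ = ∫ x³·|u|² dx / ∫|u|² dx (integrals over the domain).
Every integrand reduces to terms xʲ·e^(−2βx) on [0, ∞); use ∫₀^∞ xʲ·e^(−2βx) dx = j!/(2β)^(j+1).
State is unnormalized: ∫|u|² dx = 0.23148, and ∫u*·x³·u dx = 0.017227, so ⟨x³⟩ = 0.017227 / 0.23148.
⟨x³⟩ = 0.074422.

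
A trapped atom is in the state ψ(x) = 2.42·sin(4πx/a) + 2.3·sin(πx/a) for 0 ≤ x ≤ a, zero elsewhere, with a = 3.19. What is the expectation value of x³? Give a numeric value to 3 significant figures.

⟨x³⟩ = ∫ x³·|ψ|² dx / ∫|ψ|² dx (integrals over the domain).
On 0 ≤ x ≤ a (j ≠ l): ∫sin²(jπx/a) dx = a/2, ∫sin(jπx/a)·sin(lπx/a) dx = 0; diagonal moments ∫x·sin²(jπx/a) dx = a²/4, ∫x²·sin²(jπx/a) dx = a³·(1/6 − 1/(4j²π²)); cross terms ∫x·sin(jπx/a)·sin(lπx/a) dx = 0 for j + l even and −4jla²/(π²(j² − l²)²) for j + l odd, ∫x²·sin(jπx/a)·sin(lπx/a) dx = (−1)^(j+l)·4jla³/(π²(j² − l²)²); higher powers the same way via product-to-sum and parts.
State is unnormalized: ∫|ψ|² dx = 17.779, and ∫ψ*·x³·ψ dx = 110.33, so ⟨x³⟩ = 110.33 / 17.779.
⟨x³⟩ = 6.2059.

6.21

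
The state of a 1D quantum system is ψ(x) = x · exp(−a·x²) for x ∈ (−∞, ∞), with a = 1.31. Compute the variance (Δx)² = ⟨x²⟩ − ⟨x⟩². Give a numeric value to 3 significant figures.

0.573

Compute ⟨x⟩ and ⟨x²⟩ separately, then (Δx)² = ⟨x²⟩ − ⟨x⟩².
Expand each integrand as polynomial × e^(−2ax²) and use ∫x^(2j)·e^(−2ax²) dx = (2j−1)!!/(4a)^j · √(π/(2a)), odd powers → 0; here √(π/(2a)) = 1.0950.
Normalization: ∫|ψ|² dx = 0.20897.
⟨x⟩ = 0.0000 and ⟨x²⟩ = 0.57252.
(Δx)² = 0.57252 − (0.0000)² = 0.57252.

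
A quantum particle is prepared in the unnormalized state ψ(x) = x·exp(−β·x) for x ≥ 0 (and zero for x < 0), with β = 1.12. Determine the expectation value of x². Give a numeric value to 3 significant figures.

2.39

⟨x²⟩ = ∫ x²·|ψ|² dx / ∫|ψ|² dx (integrals over the domain).
Every integrand reduces to terms xʲ·e^(−2βx) on [0, ∞); use ∫₀^∞ xʲ·e^(−2βx) dx = j!/(2β)^(j+1).
State is unnormalized: ∫|ψ|² dx = 0.17795, and ∫ψ*·x²·ψ dx = 0.42557, so ⟨x²⟩ = 0.42557 / 0.17795.
⟨x²⟩ = 2.3916.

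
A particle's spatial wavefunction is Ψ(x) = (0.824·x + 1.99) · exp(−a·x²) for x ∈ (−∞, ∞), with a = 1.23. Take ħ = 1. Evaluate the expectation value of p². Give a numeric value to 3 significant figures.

1.31

p² Ψ = −ħ² d²Ψ/dx²; ⟨p²⟩ = −ħ² ∫ Ψ*·Ψ'' dx / ∫|Ψ|² dx.
Expand each integrand as polynomial × e^(−2ax²) and use ∫x^(2j)·e^(−2ax²) dx = (2j−1)!!/(4a)^j · √(π/(2a)), odd powers → 0; here √(π/(2a)) = 1.1301. Differentiate with the product rule, d/dx e^(−ax²) = −2ax·e^(−ax²).
State is unnormalized: ∫|Ψ|² dx = 4.6312, and ∫Ψ*·(−ħ² Ψ'') dx = 6.0800, so ⟨p²⟩ = 6.0800 / 4.6312.
⟨p²⟩ = 1.3128.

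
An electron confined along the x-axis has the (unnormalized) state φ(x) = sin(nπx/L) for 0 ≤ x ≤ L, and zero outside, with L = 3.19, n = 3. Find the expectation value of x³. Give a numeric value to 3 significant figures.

7.84

⟨x³⟩ = ∫ x³·|φ|² dx / ∫|φ|² dx (integrals over the domain).
With sin²θ = (1 − cos2θ)/2 on 0 ≤ x ≤ L: ∫sin²(nπx/L) dx = L/2, ∫x·sin²(nπx/L) dx = L²/4, ∫x²·sin²(nπx/L) dx = L³·(1/6 − 1/(4n²π²)); higher powers xᵏ the same way, integrating xᵏ·cos(2nπx/L) by parts.
State is unnormalized: ∫|φ|² dx = 1.5950, and ∫φ*·x³·φ dx = 12.507, so ⟨x³⟩ = 12.507 / 1.5950.
⟨x³⟩ = 7.8414.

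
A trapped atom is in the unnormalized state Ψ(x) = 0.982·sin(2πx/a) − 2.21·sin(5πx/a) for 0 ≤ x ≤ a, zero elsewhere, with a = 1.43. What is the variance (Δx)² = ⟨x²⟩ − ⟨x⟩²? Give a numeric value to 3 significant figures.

Compute ⟨x⟩ and ⟨x²⟩ separately, then (Δx)² = ⟨x²⟩ − ⟨x⟩².
On 0 ≤ x ≤ a (j ≠ l): ∫sin²(jπx/a) dx = a/2, ∫sin(jπx/a)·sin(lπx/a) dx = 0; diagonal moments ∫x·sin²(jπx/a) dx = a²/4, ∫x²·sin²(jπx/a) dx = a³·(1/6 − 1/(4j²π²)); cross terms ∫x·sin(jπx/a)·sin(lπx/a) dx = 0 for j + l even and −4jla²/(π²(j² − l²)²) for j + l odd, ∫x²·sin(jπx/a)·sin(lπx/a) dx = (−1)^(j+l)·4jla³/(π²(j² − l²)²); higher powers the same way via product-to-sum and parts.
Normalization: ∫|Ψ|² dx = 4.1816.
⟨x⟩ = 0.73451 and ⟨x²⟩ = 0.70180.
(Δx)² = 0.70180 − (0.73451)² = 0.16230.

0.162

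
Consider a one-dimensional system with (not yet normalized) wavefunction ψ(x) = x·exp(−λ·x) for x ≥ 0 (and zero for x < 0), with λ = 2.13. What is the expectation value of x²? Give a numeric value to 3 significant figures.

0.661

⟨x²⟩ = ∫ x²·|ψ|² dx / ∫|ψ|² dx (integrals over the domain).
Every integrand reduces to terms xʲ·e^(−2λx) on [0, ∞); use ∫₀^∞ xʲ·e^(−2λx) dx = j!/(2λ)^(j+1).
State is unnormalized: ∫|ψ|² dx = 0.025870, and ∫ψ*·x²·ψ dx = 0.017107, so ⟨x²⟩ = 0.017107 / 0.025870.
⟨x²⟩ = 0.66124.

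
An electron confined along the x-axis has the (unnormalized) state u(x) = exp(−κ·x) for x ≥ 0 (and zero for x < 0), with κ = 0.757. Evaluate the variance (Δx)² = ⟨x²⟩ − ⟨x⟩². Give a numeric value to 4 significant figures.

0.4363

Compute ⟨x⟩ and ⟨x²⟩ separately, then (Δx)² = ⟨x²⟩ − ⟨x⟩².
Every integrand reduces to terms xʲ·e^(−2κx) on [0, ∞); use ∫₀^∞ xʲ·e^(−2κx) dx = j!/(2κ)^(j+1).
Normalization: ∫|u|² dx = 0.66050.
⟨x⟩ = 0.66050 and ⟨x²⟩ = 0.87253.
(Δx)² = 0.87253 − (0.66050)² = 0.43626.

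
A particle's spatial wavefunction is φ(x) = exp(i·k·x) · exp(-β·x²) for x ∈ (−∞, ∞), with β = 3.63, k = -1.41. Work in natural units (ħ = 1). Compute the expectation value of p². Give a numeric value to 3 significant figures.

5.62

p² φ = −ħ² d²φ/dx²; ⟨p²⟩ = −ħ² ∫ φ*·φ'' dx / ∫|φ|² dx.
Gaussian moments: ∫x^(2j)·e^(−2βx²) dx = (2j−1)!!/(4β)^j · √(π/(2β)), odd powers integrate to 0; here √(π/(2β)) = 0.65782. Derivatives: φ′ = (ik − 2βx)·φ, φ″ = ((ik − 2βx)² − 2β)·φ; the odd-in-x pieces drop out.
State is unnormalized: ∫|φ|² dx = 0.65782, and ∫φ*·(−ħ² φ'') dx = 3.6957, so ⟨p²⟩ = 3.6957 / 0.65782.
⟨p²⟩ = 5.6181.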